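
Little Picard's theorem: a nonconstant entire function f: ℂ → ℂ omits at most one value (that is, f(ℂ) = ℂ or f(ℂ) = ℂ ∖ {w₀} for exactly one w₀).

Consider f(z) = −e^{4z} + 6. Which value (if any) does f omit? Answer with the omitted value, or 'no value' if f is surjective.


Little Picard bounds the complement of f(ℂ) to at most one point.
e^{4z} is never zero on ℂ, so -1·e^{4z} takes every value in ℂ ∖ {0}. Adding 6 shifts the range to ℂ ∖ {6}. Thus f omits exactly the value 6.

Omitted value: 6.


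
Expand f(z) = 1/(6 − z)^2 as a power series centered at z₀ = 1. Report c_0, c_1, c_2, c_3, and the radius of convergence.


Let w = z − z₀, so z = z₀ + w.
Then 6 − z = 6 − (z₀ + w) = (6 − z₀) − w = 5 − w.
f(z) = 1/(5 − w)^2 = (1/(5)^2) · (1 − w/(5))^{−2}.
By the binomial series (1−u)^{−2} = Σ_{n≥0} C(n+1, 1) u^n for |u|<1, with u = w/(5):
  c_n = C(n+1, 1) / (5)^(n+2).
  c_0 = 1/(5)^2 = 1/25.
  c_1 = 2/(5)^3 = 2/125.
  c_2 = 3/(5)^4 = 3/625.
  c_3 = 4/(5)^5 = 4/3125.
The series is valid for |w/d| < 1, i.e. |z − z₀| < |d|.
Radius of convergence: R = |6 − z₀| = |5| = 5 (distance from z₀ to the singularity z = 6).

c_0 = 1/25, c_1 = 2/125, c_2 = 3/625, c_3 = 4/3125; R = 5.


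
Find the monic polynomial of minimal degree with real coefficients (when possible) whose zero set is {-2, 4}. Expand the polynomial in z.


The polynomial is p(z) = ∏_{α ∈ S} (z − α), where S = {-2, 4}.
Expanding the product yields: p(z) = z^2 -2·z -8.
The resulting polynomial has degree 2 and real coefficients as required.

p(z) = z^2 -2·z -8.


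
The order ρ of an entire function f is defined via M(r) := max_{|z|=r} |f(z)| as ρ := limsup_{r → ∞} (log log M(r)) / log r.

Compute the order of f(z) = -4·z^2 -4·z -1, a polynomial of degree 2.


|f(z)| ≤ Σ|c_k|·r^k = O(r^2) as r → ∞. Polynomial growth is O(e^{r^ε}) for every ε > 0 (since r^2/e^{r^ε} → 0), so ρ ≤ ε for all ε > 0, i.e. ρ = 0. Every nonconstant polynomial has order 0.
Therefore ρ = 0.

Order ρ = 0.


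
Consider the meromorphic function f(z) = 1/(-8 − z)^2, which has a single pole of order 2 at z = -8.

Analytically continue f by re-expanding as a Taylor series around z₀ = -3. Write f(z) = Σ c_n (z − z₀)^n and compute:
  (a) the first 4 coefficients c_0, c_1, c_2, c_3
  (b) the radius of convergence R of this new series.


Let w = z − z₀, so z = z₀ + w.
Then -8 − z = -8 − (z₀ + w) = (-8 − z₀) − w = -5 − w.
f(z) = 1/(-5 − w)^2 = (1/(-5)^2) · (1 − w/(-5))^{−2}.
By the binomial series (1−u)^{−2} = Σ_{n≥0} C(n+1, 1) u^n for |u|<1, with u = w/(-5):
  c_n = C(n+1, 1) / (-5)^(n+2).
  c_0 = 1/(-5)^2 = 1/25.
  c_1 = 2/(-5)^3 = -2/125.
  c_2 = 3/(-5)^4 = 3/625.
  c_3 = 4/(-5)^5 = -4/3125.
The series is valid for |w/d| < 1, i.e. |z − z₀| < |d|.
Radius of convergence: R = |-8 − z₀| = |-5| = 5 (distance from z₀ to the singularity z = -8).

c_0 = 1/25, c_1 = -2/125, c_2 = 3/625, c_3 = -4/3125; R = 5.


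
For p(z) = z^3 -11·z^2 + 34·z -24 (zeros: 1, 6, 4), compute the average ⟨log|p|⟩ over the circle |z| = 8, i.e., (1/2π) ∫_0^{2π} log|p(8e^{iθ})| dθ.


Zeros: 1, 4, 6; r = 8.
Inside |z| < r: 1, 4, 6. Outside (|z| ≥ r): ∅.
p(0) = -24, so log|p(0)| = log(24) = 3.1781.
Apply Jensen: I(r) = log|p(0)| + Σ_k log(r/|z_k|), summed over zeros inside |z| < r.
  log(r/|z_k|) for z_k = 1: log(8/1) = 2.0794
  log(r/|z_k|) for z_k = 6: log(8/6) = 0.2877
  log(r/|z_k|) for z_k = 4: log(8/4) = 0.6931
Sum over inside zeros: 3.0603.
I(r) = log|p(0)| + (inside sum) = 3.1781 + 3.0603 = 6.2383.
Closed form (all zeros inside, monic): I(r) = n·log(r) = 3·log(8) = 6.2383. ✓

I(r) ≈ 6.2383.


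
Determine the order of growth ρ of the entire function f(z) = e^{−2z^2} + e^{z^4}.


Each summand is entire of order 2 and 4 respectively (as in the single-exponential case). The order of a sum is at most the max of the orders, so ρ ≤ 4. For the lower bound: on |z|=r choose arg z so that 1z^4 is real positive; then |e^{1z^4}| = e^{1r^4} while |e^{-2z^2}| ≤ e^{2r^2} = o(e^{1r^4}). So |f| ≥ e^{1r^4}(1 − o(1)) and ρ ≥ 4. Hence ρ = max(2, 4) = 4.
Therefore ρ = 4.

Order ρ = 4.


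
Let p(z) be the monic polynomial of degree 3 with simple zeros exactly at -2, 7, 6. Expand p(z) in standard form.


The polynomial is p(z) = ∏_{α ∈ S} (z − α), where S = {-2, 7, 6}.
Expanding the product yields: p(z) = z^3 -11·z^2 + 16·z + 84.
The resulting polynomial has degree 3 and real coefficients as required.

p(z) = z^3 -11·z^2 + 16·z + 84.


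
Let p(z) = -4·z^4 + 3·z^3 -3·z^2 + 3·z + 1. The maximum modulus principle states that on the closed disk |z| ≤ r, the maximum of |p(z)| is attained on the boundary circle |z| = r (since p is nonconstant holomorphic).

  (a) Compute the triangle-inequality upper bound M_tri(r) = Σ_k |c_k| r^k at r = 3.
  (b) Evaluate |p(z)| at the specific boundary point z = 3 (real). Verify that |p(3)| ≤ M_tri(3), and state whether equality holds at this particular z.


Coefficients: c_0 = 1, c_1 = 3, c_2 = -3, c_3 = 3, c_4 = -4. Radius r = 3.
Part (a). Triangle bound: M_tri(r) = Σ_k |c_k| r^k
  = |1|·3^0 + |3|·3^1 + |-3|·3^2 + |3|·3^3 + |-4|·3^4
  = 1 + 9 + 27 + 81 + 324 = 442.
This bounds M(r) := max_{|z|=r} |p(z)| from above; equality holds iff all terms c_k z^k can be made to align in phase at a single z on |z|=r.
Part (b). At z = 3 (real, on the circle |z| = r):
  p(3) = (1)·3^0 + (3)·3^1 + (-3)·3^2 + (3)·3^3 + (-4)·3^4 = -260.
  |p(3)| = 260.
Check: |p(3)| = 260 ≤ 442 = M_tri(3). ✓ Equality does not hold at z = 3 (the coefficients have mixed signs, so the terms do not all align in phase there).

M_tri(3) = 442; |p(3)| = 260; equality at z=3: no.


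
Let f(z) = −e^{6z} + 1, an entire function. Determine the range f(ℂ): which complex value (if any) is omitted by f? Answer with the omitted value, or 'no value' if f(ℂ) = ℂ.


Little Picard bounds the complement of f(ℂ) to at most one point.
e^{6z} is never zero on ℂ, so -1·e^{6z} takes every value in ℂ ∖ {0}. Adding 1 shifts the range to ℂ ∖ {1}. Thus f omits exactly the value 1.

Omitted value: 1.


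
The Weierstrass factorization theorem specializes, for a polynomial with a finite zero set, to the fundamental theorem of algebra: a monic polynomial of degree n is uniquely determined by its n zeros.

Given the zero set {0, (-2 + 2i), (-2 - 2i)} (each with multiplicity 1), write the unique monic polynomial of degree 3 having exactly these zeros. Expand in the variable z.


The polynomial is p(z) = ∏_{α ∈ S} (z − α), where S = {0, (-2 + 2i), (-2 - 2i)}.
Expanding the product yields: p(z) = z^3 + 4·z^2 + 8·z.
Note conjugate pairs combine to real quadratics: (z − (-2+2i))(z − (-2−2i)) = z² + 4z + 8.
The resulting polynomial has degree 3 and real coefficients as required.

p(z) = z^3 + 4·z^2 + 8·z.


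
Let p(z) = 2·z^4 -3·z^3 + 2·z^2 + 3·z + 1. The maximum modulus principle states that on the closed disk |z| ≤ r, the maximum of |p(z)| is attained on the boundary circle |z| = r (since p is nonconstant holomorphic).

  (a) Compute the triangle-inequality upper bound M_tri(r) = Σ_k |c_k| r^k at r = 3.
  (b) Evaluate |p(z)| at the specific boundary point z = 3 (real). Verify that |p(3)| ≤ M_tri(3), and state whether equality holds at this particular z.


Coefficients: c_0 = 1, c_1 = 3, c_2 = 2, c_3 = -3, c_4 = 2. Radius r = 3.
Part (a). Triangle bound: M_tri(r) = Σ_k |c_k| r^k
  = |1|·3^0 + |3|·3^1 + |2|·3^2 + |-3|·3^3 + |2|·3^4
  = 1 + 9 + 18 + 81 + 162 = 271.
This bounds M(r) := max_{|z|=r} |p(z)| from above; equality holds iff all terms c_k z^k can be made to align in phase at a single z on |z|=r.
Part (b). At z = 3 (real, on the circle |z| = r):
  p(3) = (1)·3^0 + (3)·3^1 + (2)·3^2 + (-3)·3^3 + (2)·3^4 = 109.
  |p(3)| = 109.
Check: |p(3)| = 109 ≤ 271 = M_tri(3). ✓ Equality does not hold at z = 3 (the coefficients have mixed signs, so the terms do not all align in phase there).

M_tri(3) = 271; |p(3)| = 109; equality at z=3: no.


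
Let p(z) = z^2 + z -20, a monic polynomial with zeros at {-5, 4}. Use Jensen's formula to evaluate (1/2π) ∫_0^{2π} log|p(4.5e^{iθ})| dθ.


Zeros: -5, 4; r = 4.5.
Inside |z| < r: 4. Outside (|z| ≥ r): -5.
p(0) = -20, so log|p(0)| = log(20) = 2.9957.
Apply Jensen: I(r) = log|p(0)| + Σ_k log(r/|z_k|), summed over zeros inside |z| < r.
  log(r/|z_k|) for z_k = 4: log(4.5/4) = 0.1178
  Outside zeros (-5) contribute nothing to the Jensen sum.
Sum over inside zeros: 0.1178.
I(r) = log|p(0)| + (inside sum) = 2.9957 + 0.1178 = 3.1135.
Note: since some zeros are outside |z| ≤ r, the simplified n·log(r) form does NOT apply — only the inside zeros contribute.

I(r) ≈ 3.1135.


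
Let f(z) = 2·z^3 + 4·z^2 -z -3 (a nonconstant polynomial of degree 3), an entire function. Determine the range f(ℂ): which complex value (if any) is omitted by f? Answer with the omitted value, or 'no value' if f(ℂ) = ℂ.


Little Picard bounds the complement of f(ℂ) to at most one point.
For every w ∈ ℂ, the equation p(z) − w = 0 is a nonconstant polynomial in z and hence has at least one root by the fundamental theorem of algebra. So p is surjective onto ℂ, omitting no value.

Omitted value: no value.


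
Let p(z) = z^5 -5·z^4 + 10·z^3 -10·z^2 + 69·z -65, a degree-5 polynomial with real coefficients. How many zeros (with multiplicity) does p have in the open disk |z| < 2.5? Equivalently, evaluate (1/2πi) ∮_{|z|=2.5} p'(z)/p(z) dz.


The zeros of p are: (3 + 2i), (3 - 2i), 1, (-1 + 2i), (-1 - 2i).
Their magnitudes are: 3.606, 3.606, 1, 2.236, 2.236.
Zeros with |z| < R = 2.5: 1, (-1 + 2i), (-1 - 2i).
Count = 3.
By the argument principle, (1/2πi) ∮_{|z|=R} p'(z)/p(z) dz equals exactly this count.

Number of zeros inside |z| < 2.5: 3.


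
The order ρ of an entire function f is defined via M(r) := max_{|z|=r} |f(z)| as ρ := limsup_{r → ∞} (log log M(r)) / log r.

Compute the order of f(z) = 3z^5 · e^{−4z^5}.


M(r) = max_{|z|=r} |3|·|z|^5·|e^{−4z^5}| = 3·r^5 · e^{4r^5} (the factors attain their maxima compatibly on |z|=r). Then log M(r) = log 3 + 5·log r + 4r^5, dominated by the last term, so log log M(r) ~ 5·log r. The polynomial factor 3z^5 contributes only a log r term and does not affect the order. ρ = 5.
Therefore ρ = 5.

Order ρ = 5.


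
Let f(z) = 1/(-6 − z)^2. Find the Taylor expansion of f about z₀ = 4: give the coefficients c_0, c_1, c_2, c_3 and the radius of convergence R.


Let w = z − z₀, so z = z₀ + w.
Then -6 − z = -6 − (z₀ + w) = (-6 − z₀) − w = -10 − w.
f(z) = 1/(-10 − w)^2 = (1/(-10)^2) · (1 − w/(-10))^{−2}.
By the binomial series (1−u)^{−2} = Σ_{n≥0} C(n+1, 1) u^n for |u|<1, with u = w/(-10):
  c_n = C(n+1, 1) / (-10)^(n+2).
  c_0 = 1/(-10)^2 = 1/100.
  c_1 = 2/(-10)^3 = -1/500.
  c_2 = 3/(-10)^4 = 3/10000.
  c_3 = 4/(-10)^5 = -1/25000.
The series is valid for |w/d| < 1, i.e. |z − z₀| < |d|.
Radius of convergence: R = |-6 − z₀| = |-10| = 10 (distance from z₀ to the singularity z = -6).

c_0 = 1/100, c_1 = -1/500, c_2 = 3/10000, c_3 = -1/25000; R = 10.


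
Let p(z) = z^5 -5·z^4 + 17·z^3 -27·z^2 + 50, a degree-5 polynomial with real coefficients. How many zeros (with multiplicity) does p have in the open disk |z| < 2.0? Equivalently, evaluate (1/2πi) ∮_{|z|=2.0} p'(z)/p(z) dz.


The zeros of p are: (1 + 3i), (1 - 3i), (2 + 1i), (2 - 1i), -1.
Their magnitudes are: 3.162, 3.162, 2.236, 2.236, 1.
Zeros with |z| < R = 2.0: -1.
Count = 1.
By the argument principle, (1/2πi) ∮_{|z|=R} p'(z)/p(z) dz equals exactly this count.

Number of zeros inside |z| < 2.0: 1.


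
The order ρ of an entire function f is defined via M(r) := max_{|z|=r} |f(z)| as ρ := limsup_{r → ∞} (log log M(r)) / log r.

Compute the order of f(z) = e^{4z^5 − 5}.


|e^{4z^5 − 5}| = e^{Re(4·z^5) + -5} ≤ e^{4|z|^5 + -5} = e^{4r^5 + -5} on |z| = r, so ρ ≤ 5. Choosing z on |z|=r so that 4·z^5 is real positive (always possible by picking arg z appropriately) gives |f(z)| = e^{4r^5 + -5}, matching the bound. The additive constant -5 does not affect log log M(r) ~ 5·log r. Hence ρ = 5.
Therefore ρ = 5.

Order ρ = 5.


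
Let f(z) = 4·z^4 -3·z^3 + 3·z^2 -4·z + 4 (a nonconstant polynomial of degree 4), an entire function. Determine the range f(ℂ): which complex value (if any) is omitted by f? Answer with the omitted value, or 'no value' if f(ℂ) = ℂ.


Little Picard bounds the complement of f(ℂ) to at most one point.
For every w ∈ ℂ, the equation p(z) − w = 0 is a nonconstant polynomial in z and hence has at least one root by the fundamental theorem of algebra. So p is surjective onto ℂ, omitting no value.

Omitted value: no value.


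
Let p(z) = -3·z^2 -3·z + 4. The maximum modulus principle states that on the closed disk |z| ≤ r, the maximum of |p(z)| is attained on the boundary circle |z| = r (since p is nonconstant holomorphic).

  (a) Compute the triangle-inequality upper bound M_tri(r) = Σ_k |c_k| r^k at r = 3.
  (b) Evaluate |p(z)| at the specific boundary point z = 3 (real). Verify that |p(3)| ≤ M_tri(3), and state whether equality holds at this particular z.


Coefficients: c_0 = 4, c_1 = -3, c_2 = -3. Radius r = 3.
Part (a). Triangle bound: M_tri(r) = Σ_k |c_k| r^k
  = |4|·3^0 + |-3|·3^1 + |-3|·3^2
  = 4 + 9 + 27 = 40.
This bounds M(r) := max_{|z|=r} |p(z)| from above; equality holds iff all terms c_k z^k can be made to align in phase at a single z on |z|=r.
Part (b). At z = 3 (real, on the circle |z| = r):
  p(3) = (4)·3^0 + (-3)·3^1 + (-3)·3^2 = -32.
  |p(3)| = 32.
Check: |p(3)| = 32 ≤ 40 = M_tri(3). ✓ Equality does not hold at z = 3 (the coefficients have mixed signs, so the terms do not all align in phase there).

M_tri(3) = 40; |p(3)| = 32; equality at z=3: no.


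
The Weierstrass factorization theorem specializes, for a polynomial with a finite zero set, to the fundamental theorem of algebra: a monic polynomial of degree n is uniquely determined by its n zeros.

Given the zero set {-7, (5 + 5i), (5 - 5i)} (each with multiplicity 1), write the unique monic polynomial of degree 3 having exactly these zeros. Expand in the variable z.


The polynomial is p(z) = ∏_{α ∈ S} (z − α), where S = {-7, (5 + 5i), (5 - 5i)}.
Expanding the product yields: p(z) = z^3 -3·z^2 -20·z + 350.
Note conjugate pairs combine to real quadratics: (z − (5+5i))(z − (5−5i)) = z² − 10z + 50.
The resulting polynomial has degree 3 and real coefficients as required.

p(z) = z^3 -3·z^2 -20·z + 350.


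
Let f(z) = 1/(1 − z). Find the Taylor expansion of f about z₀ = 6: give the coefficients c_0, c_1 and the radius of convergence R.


Let w = z − z₀, so z = z₀ + w.
Then 1 − z = 1 − (z₀ + w) = (1 − z₀) − w = -5 − w.
f(z) = 1/(-5 − w) = (1/(-5)) · 1/(1 − w/(-5)) = Σ_{n≥0} w^n / (-5)^(n+1).
So c_n = 1/(-5)^(n+1):
  c_0 = 1/(-5)^1 = -1/5.
  c_1 = 1/(-5)^2 = 1/25.
The series is valid for |w/d| < 1, i.e. |z − z₀| < |d|.
Radius of convergence: R = |1 − z₀| = |-5| = 5 (distance from z₀ to the singularity z = 1).

c_0 = -1/5, c_1 = 1/25; R = 5.


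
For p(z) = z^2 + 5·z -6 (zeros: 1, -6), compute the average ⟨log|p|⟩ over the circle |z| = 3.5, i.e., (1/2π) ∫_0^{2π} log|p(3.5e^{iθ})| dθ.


Zeros: -6, 1; r = 3.5.
Inside |z| < r: 1. Outside (|z| ≥ r): -6.
p(0) = -6, so log|p(0)| = log(6) = 1.7918.
Apply Jensen: I(r) = log|p(0)| + Σ_k log(r/|z_k|), summed over zeros inside |z| < r.
  log(r/|z_k|) for z_k = 1: log(3.5/1) = 1.2528
  Outside zeros (-6) contribute nothing to the Jensen sum.
Sum over inside zeros: 1.2528.
I(r) = log|p(0)| + (inside sum) = 1.7918 + 1.2528 = 3.0445.
Note: since some zeros are outside |z| ≤ r, the simplified n·log(r) form does NOT apply — only the inside zeros contribute.

I(r) ≈ 3.0445.


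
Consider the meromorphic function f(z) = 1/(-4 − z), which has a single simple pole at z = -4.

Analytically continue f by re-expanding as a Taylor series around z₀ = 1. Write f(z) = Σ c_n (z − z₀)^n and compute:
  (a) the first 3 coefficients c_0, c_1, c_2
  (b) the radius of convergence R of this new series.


Let w = z − z₀, so z = z₀ + w.
Then -4 − z = -4 − (z₀ + w) = (-4 − z₀) − w = -5 − w.
f(z) = 1/(-5 − w) = (1/(-5)) · 1/(1 − w/(-5)) = Σ_{n≥0} w^n / (-5)^(n+1).
So c_n = 1/(-5)^(n+1):
  c_0 = 1/(-5)^1 = -1/5.
  c_1 = 1/(-5)^2 = 1/25.
  c_2 = 1/(-5)^3 = -1/125.
The series is valid for |w/d| < 1, i.e. |z − z₀| < |d|.
Radius of convergence: R = |-4 − z₀| = |-5| = 5 (distance from z₀ to the singularity z = -4).

c_0 = -1/5, c_1 = 1/25, c_2 = -1/125; R = 5.


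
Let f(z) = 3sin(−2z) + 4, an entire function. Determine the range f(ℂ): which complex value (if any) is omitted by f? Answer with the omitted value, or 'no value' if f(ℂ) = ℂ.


Little Picard bounds the complement of f(ℂ) to at most one point.
sin is entire and surjective onto ℂ: for every w ∈ ℂ, sin(ζ) = w has a solution ζ ∈ ℂ (e.g., via the complex inverse arcsin). With ζ = −2z this gives z = ζ/(-2). Then 3·sin(−2z) takes every value in 3·ℂ = ℂ, and adding 4 is a bijection of ℂ. So f is surjective and omits no value. (Note: only on the real line is sin bounded by [−1, 1].)

Omitted value: no value.


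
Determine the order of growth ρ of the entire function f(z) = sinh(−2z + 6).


sinh(w) is a linear combination of e^{iw} and e^{−iw} (or e^w, e^{−w} in the hyperbolic case), so |sinh(w)| ≤ e^{|w|}. With w = −2z + 6, |w| ≤ 2|z| + 6 = 2r + 6 on |z| = r, giving M(r) ≤ e^{2r + 6}, so ρ ≤ 1. On a suitable ray (z = it for sin/cos; z = t for sinh/cosh, t real → ∞), |sinh(−2z + 6)| grows like e^{2|t|}/2, so ρ ≥ 1. Hence ρ = 1.
Therefore ρ = 1.

Order ρ = 1.


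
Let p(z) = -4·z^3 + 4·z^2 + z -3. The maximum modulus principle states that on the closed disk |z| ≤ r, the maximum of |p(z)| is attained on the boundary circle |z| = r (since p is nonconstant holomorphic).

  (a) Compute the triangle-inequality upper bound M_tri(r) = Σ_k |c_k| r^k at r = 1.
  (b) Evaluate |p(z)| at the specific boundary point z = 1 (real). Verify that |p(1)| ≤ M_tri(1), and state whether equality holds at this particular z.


Coefficients: c_0 = -3, c_1 = 1, c_2 = 4, c_3 = -4. Radius r = 1.
Part (a). Triangle bound: M_tri(r) = Σ_k |c_k| r^k
  = |-3|·1^0 + |1|·1^1 + |4|·1^2 + |-4|·1^3
  = 3 + 1 + 4 + 4 = 12.
This bounds M(r) := max_{|z|=r} |p(z)| from above; equality holds iff all terms c_k z^k can be made to align in phase at a single z on |z|=r.
Part (b). At z = 1 (real, on the circle |z| = r):
  p(1) = (-3)·1^0 + (1)·1^1 + (4)·1^2 + (-4)·1^3 = -2.
  |p(1)| = 2.
Check: |p(1)| = 2 ≤ 12 = M_tri(1). ✓ Equality does not hold at z = 1 (the coefficients have mixed signs, so the terms do not all align in phase there).

M_tri(1) = 12; |p(1)| = 2; equality at z=1: no.


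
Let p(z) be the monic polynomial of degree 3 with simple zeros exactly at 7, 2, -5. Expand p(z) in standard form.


The polynomial is p(z) = ∏_{α ∈ S} (z − α), where S = {7, 2, -5}.
Expanding the product yields: p(z) = z^3 -4·z^2 -31·z + 70.
The resulting polynomial has degree 3 and real coefficients as required.

p(z) = z^3 -4·z^2 -31·z + 70.


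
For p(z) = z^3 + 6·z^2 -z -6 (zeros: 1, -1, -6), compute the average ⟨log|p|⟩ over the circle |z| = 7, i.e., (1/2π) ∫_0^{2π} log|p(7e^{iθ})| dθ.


Zeros: -6, -1, 1; r = 7.
Inside |z| < r: -6, -1, 1. Outside (|z| ≥ r): ∅.
p(0) = -6, so log|p(0)| = log(6) = 1.7918.
Apply Jensen: I(r) = log|p(0)| + Σ_k log(r/|z_k|), summed over zeros inside |z| < r.
  log(r/|z_k|) for z_k = 1: log(7/1) = 1.9459
  log(r/|z_k|) for z_k = -1: log(7/1) = 1.9459
  log(r/|z_k|) for z_k = -6: log(7/6) = 0.1542
Sum over inside zeros: 4.0460.
I(r) = log|p(0)| + (inside sum) = 1.7918 + 4.0460 = 5.8377.
Closed form (all zeros inside, monic): I(r) = n·log(r) = 3·log(7) = 5.8377. ✓

I(r) ≈ 5.8377.


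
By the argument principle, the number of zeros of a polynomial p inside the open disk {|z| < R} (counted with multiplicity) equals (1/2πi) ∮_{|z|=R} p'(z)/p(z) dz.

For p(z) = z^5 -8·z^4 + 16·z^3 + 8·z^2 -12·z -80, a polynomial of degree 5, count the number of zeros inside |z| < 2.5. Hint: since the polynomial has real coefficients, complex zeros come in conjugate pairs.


The zeros of p are: 4, (-1 + 1i), (-1 - 1i), (3 + 1i), (3 - 1i).
Their magnitudes are: 4, 1.414, 1.414, 3.162, 3.162.
Zeros with |z| < R = 2.5: (-1 + 1i), (-1 - 1i).
Count = 2.
By the argument principle, (1/2πi) ∮_{|z|=R} p'(z)/p(z) dz equals exactly this count.

Number of zeros inside |z| < 2.5: 2.


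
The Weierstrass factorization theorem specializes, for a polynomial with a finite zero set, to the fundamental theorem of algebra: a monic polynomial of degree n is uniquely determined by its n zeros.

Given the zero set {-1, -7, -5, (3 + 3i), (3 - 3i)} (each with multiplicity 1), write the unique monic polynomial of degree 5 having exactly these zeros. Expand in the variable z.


The polynomial is p(z) = ∏_{α ∈ S} (z − α), where S = {-1, -7, -5, (3 + 3i), (3 - 3i)}.
Expanding the product yields: p(z) = z^5 + 7·z^4 -13·z^3 -13·z^2 + 636·z + 630.
Note conjugate pairs combine to real quadratics: (z − (3+3i))(z − (3−3i)) = z² − 6z + 18.
The resulting polynomial has degree 5 and real coefficients as required.

p(z) = z^5 + 7·z^4 -13·z^3 -13·z^2 + 636·z + 630.


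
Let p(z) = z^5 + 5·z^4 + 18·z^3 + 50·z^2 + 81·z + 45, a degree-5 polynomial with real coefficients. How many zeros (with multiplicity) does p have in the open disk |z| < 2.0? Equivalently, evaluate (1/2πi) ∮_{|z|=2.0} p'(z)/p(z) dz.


The zeros of p are: (-2 + 1i), (-2 - 1i), (0 + 3i), (0 - 3i), -1.
Their magnitudes are: 2.236, 2.236, 3, 3, 1.
Zeros with |z| < R = 2.0: -1.
Count = 1.
By the argument principle, (1/2πi) ∮_{|z|=R} p'(z)/p(z) dz equals exactly this count.

Number of zeros inside |z| < 2.0: 1.


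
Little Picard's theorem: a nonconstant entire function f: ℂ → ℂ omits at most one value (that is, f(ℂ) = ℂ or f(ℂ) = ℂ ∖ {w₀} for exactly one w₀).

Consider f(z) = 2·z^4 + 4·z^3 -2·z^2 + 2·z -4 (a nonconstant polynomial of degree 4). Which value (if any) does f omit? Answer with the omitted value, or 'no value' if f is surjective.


Little Picard bounds the complement of f(ℂ) to at most one point.
For every w ∈ ℂ, the equation p(z) − w = 0 is a nonconstant polynomial in z and hence has at least one root by the fundamental theorem of algebra. So p is surjective onto ℂ, omitting no value.

Omitted value: no value.


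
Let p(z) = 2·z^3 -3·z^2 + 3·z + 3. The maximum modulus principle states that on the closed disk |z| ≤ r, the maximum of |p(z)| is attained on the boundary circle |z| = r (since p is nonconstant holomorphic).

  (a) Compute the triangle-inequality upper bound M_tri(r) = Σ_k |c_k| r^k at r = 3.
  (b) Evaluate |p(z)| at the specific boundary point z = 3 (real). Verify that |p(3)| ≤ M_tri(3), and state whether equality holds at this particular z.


Coefficients: c_0 = 3, c_1 = 3, c_2 = -3, c_3 = 2. Radius r = 3.
Part (a). Triangle bound: M_tri(r) = Σ_k |c_k| r^k
  = |3|·3^0 + |3|·3^1 + |-3|·3^2 + |2|·3^3
  = 3 + 9 + 27 + 54 = 93.
This bounds M(r) := max_{|z|=r} |p(z)| from above; equality holds iff all terms c_k z^k can be made to align in phase at a single z on |z|=r.
Part (b). At z = 3 (real, on the circle |z| = r):
  p(3) = (3)·3^0 + (3)·3^1 + (-3)·3^2 + (2)·3^3 = 39.
  |p(3)| = 39.
Check: |p(3)| = 39 ≤ 93 = M_tri(3). ✓ Equality does not hold at z = 3 (the coefficients have mixed signs, so the terms do not all align in phase there).

M_tri(3) = 93; |p(3)| = 39; equality at z=3: no.


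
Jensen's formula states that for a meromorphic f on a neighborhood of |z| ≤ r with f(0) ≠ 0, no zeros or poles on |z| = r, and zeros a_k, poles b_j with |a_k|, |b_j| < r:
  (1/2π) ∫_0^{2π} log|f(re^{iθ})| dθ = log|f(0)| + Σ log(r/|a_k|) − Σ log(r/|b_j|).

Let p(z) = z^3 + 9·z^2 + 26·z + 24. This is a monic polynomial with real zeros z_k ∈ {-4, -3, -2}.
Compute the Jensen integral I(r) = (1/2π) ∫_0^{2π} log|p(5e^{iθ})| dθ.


Zeros: -4, -3, -2; r = 5.
Inside |z| < r: -4, -3, -2. Outside (|z| ≥ r): ∅.
p(0) = 24, so log|p(0)| = log(24) = 3.1781.
Apply Jensen: I(r) = log|p(0)| + Σ_k log(r/|z_k|), summed over zeros inside |z| < r.
  log(r/|z_k|) for z_k = -4: log(5/4) = 0.2231
  log(r/|z_k|) for z_k = -3: log(5/3) = 0.5108
  log(r/|z_k|) for z_k = -2: log(5/2) = 0.9163
Sum over inside zeros: 1.6503.
I(r) = log|p(0)| + (inside sum) = 3.1781 + 1.6503 = 4.8283.
Closed form (all zeros inside, monic): I(r) = n·log(r) = 3·log(5) = 4.8283. ✓

I(r) ≈ 4.8283.


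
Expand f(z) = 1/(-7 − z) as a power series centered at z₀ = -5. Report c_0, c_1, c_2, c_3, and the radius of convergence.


Let w = z − z₀, so z = z₀ + w.
Then -7 − z = -7 − (z₀ + w) = (-7 − z₀) − w = -2 − w.
f(z) = 1/(-2 − w) = (1/(-2)) · 1/(1 − w/(-2)) = Σ_{n≥0} w^n / (-2)^(n+1).
So c_n = 1/(-2)^(n+1):
  c_0 = 1/(-2)^1 = -1/2.
  c_1 = 1/(-2)^2 = 1/4.
  c_2 = 1/(-2)^3 = -1/8.
  c_3 = 1/(-2)^4 = 1/16.
The series is valid for |w/d| < 1, i.e. |z − z₀| < |d|.
Radius of convergence: R = |-7 − z₀| = |-2| = 2 (distance from z₀ to the singularity z = -7).

c_0 = -1/2, c_1 = 1/4, c_2 = -1/8, c_3 = 1/16; R = 2.


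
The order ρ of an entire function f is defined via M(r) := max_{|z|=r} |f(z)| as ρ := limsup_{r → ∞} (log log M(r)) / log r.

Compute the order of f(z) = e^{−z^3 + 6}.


|e^{−z^3 + 6}| = e^{Re(-1·z^3) + 6} ≤ e^{1|z|^3 + 6} = e^{1r^3 + 6} on |z| = r, so ρ ≤ 3. Choosing z on |z|=r so that -1·z^3 is real positive (always possible by picking arg z appropriately) gives |f(z)| = e^{1r^3 + 6}, matching the bound. The additive constant 6 does not affect log log M(r) ~ 3·log r. Hence ρ = 3.
Therefore ρ = 3.

Order ρ = 3.


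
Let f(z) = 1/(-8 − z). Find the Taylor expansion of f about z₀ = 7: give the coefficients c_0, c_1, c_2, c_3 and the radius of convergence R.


Let w = z − z₀, so z = z₀ + w.
Then -8 − z = -8 − (z₀ + w) = (-8 − z₀) − w = -15 − w.
f(z) = 1/(-15 − w) = (1/(-15)) · 1/(1 − w/(-15)) = Σ_{n≥0} w^n / (-15)^(n+1).
So c_n = 1/(-15)^(n+1):
  c_0 = 1/(-15)^1 = -1/15.
  c_1 = 1/(-15)^2 = 1/225.
  c_2 = 1/(-15)^3 = -1/3375.
  c_3 = 1/(-15)^4 = 1/50625.
The series is valid for |w/d| < 1, i.e. |z − z₀| < |d|.
Radius of convergence: R = |-8 − z₀| = |-15| = 15 (distance from z₀ to the singularity z = -8).

c_0 = -1/15, c_1 = 1/225, c_2 = -1/3375, c_3 = 1/50625; R = 15.


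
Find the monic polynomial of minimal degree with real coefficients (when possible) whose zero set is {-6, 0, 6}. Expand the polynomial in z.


The polynomial is p(z) = ∏_{α ∈ S} (z − α), where S = {-6, 0, 6}.
Expanding the product yields: p(z) = z^3 -36·z.
The resulting polynomial has degree 3 and real coefficients as required.

p(z) = z^3 -36·z.


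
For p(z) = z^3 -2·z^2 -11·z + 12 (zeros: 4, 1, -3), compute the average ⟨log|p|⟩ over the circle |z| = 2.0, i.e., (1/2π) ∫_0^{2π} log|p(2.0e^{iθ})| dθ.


Zeros: -3, 1, 4; r = 2.0.
Inside |z| < r: 1. Outside (|z| ≥ r): -3, 4.
p(0) = 12, so log|p(0)| = log(12) = 2.4849.
Apply Jensen: I(r) = log|p(0)| + Σ_k log(r/|z_k|), summed over zeros inside |z| < r.
  log(r/|z_k|) for z_k = 1: log(2.0/1) = 0.6931
  Outside zeros (-3, 4) contribute nothing to the Jensen sum.
Sum over inside zeros: 0.6931.
I(r) = log|p(0)| + (inside sum) = 2.4849 + 0.6931 = 3.1781.
Note: since some zeros are outside |z| ≤ r, the simplified n·log(r) form does NOT apply — only the inside zeros contribute.

I(r) ≈ 3.1781.


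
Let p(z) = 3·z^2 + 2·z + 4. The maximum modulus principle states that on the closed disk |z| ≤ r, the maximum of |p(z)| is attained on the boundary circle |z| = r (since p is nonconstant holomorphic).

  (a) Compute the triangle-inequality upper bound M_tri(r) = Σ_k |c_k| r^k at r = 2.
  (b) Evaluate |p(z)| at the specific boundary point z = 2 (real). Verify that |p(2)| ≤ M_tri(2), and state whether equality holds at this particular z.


Coefficients: c_0 = 4, c_1 = 2, c_2 = 3. Radius r = 2.
Part (a). Triangle bound: M_tri(r) = Σ_k |c_k| r^k
  = |4|·2^0 + |2|·2^1 + |3|·2^2
  = 4 + 4 + 12 = 20.
This bounds M(r) := max_{|z|=r} |p(z)| from above; equality holds iff all terms c_k z^k can be made to align in phase at a single z on |z|=r.
Part (b). At z = 2 (real, on the circle |z| = r):
  p(2) = (4)·2^0 + (2)·2^1 + (3)·2^2 = 20.
  |p(2)| = 20.
Since all nonzero coefficients share the same sign, |p(2)| = 20 = M_tri(2); the triangle bound is attained at z = 2, so in fact M(r) = 20.

M_tri(2) = 20; |p(2)| = 20; equality at z=2: yes.


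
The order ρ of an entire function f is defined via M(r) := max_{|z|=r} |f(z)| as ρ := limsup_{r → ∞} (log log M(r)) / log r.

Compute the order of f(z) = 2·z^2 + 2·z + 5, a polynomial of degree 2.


|f(z)| ≤ Σ|c_k|·r^k = O(r^2) as r → ∞. Polynomial growth is O(e^{r^ε}) for every ε > 0 (since r^2/e^{r^ε} → 0), so ρ ≤ ε for all ε > 0, i.e. ρ = 0. Every nonconstant polynomial has order 0.
Therefore ρ = 0.

Order ρ = 0.


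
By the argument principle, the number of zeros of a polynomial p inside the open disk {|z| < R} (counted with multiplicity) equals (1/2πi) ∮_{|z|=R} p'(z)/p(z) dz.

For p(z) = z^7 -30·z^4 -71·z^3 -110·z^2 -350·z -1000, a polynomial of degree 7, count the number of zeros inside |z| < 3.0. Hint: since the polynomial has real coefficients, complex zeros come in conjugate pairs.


The zeros of p are: (1 + 2i), (1 - 2i), (-1 + 3i), (-1 - 3i), (-2 + 1i), (-2 - 1i), 4.
Their magnitudes are: 2.236, 2.236, 3.162, 3.162, 2.236, 2.236, 4.
Zeros with |z| < R = 3.0: (1 + 2i), (1 - 2i), (-2 + 1i), (-2 - 1i).
Count = 4.
By the argument principle, (1/2πi) ∮_{|z|=R} p'(z)/p(z) dz equals exactly this count.

Number of zeros inside |z| < 3.0: 4.


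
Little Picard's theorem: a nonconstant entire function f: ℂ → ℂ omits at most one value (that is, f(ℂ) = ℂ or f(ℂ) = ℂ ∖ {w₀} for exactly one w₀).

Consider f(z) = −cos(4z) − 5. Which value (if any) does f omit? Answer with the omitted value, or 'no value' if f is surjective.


Little Picard bounds the complement of f(ℂ) to at most one point.
cos is entire and surjective onto ℂ: for every w ∈ ℂ, cos(ζ) = w has a solution ζ ∈ ℂ (e.g., via the complex inverse arccos). With ζ = 4z this gives z = ζ/(4). Then -1·cos(4z) takes every value in -1·ℂ = ℂ, and adding -5 is a bijection of ℂ. So f is surjective and omits no value. (Note: only on the real line is cos bounded by [−1, 1].)

Omitted value: no value.


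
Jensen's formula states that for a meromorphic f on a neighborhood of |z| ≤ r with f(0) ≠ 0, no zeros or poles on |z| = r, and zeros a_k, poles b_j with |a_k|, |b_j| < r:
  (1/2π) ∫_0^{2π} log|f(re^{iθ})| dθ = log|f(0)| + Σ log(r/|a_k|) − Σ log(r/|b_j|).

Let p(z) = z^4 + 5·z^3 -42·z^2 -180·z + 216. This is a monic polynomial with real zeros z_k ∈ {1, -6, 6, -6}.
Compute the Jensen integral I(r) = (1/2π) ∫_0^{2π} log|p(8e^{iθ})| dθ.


Zeros: -6, -6, 1, 6; r = 8.
Inside |z| < r: -6, -6, 1, 6. Outside (|z| ≥ r): ∅.
p(0) = 216, so log|p(0)| = log(216) = 5.3753.
Apply Jensen: I(r) = log|p(0)| + Σ_k log(r/|z_k|), summed over zeros inside |z| < r.
  log(r/|z_k|) for z_k = 1: log(8/1) = 2.0794
  log(r/|z_k|) for z_k = -6: log(8/6) = 0.2877
  log(r/|z_k|) for z_k = 6: log(8/6) = 0.2877
  log(r/|z_k|) for z_k = -6: log(8/6) = 0.2877
Sum over inside zeros: 2.9425.
I(r) = log|p(0)| + (inside sum) = 5.3753 + 2.9425 = 8.3178.
Closed form (all zeros inside, monic): I(r) = n·log(r) = 4·log(8) = 8.3178. ✓

I(r) ≈ 8.3178.


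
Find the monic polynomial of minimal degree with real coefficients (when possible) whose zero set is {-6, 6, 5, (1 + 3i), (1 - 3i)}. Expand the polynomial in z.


The polynomial is p(z) = ∏_{α ∈ S} (z − α), where S = {-6, 6, 5, (1 + 3i), (1 - 3i)}.
Expanding the product yields: p(z) = z^5 -7·z^4 -16·z^3 + 202·z^2 -720·z + 1800.
Note conjugate pairs combine to real quadratics: (z − (1+3i))(z − (1−3i)) = z² − 2z + 10.
The resulting polynomial has degree 5 and real coefficients as required.

p(z) = z^5 -7·z^4 -16·z^3 + 202·z^2 -720·z + 1800.


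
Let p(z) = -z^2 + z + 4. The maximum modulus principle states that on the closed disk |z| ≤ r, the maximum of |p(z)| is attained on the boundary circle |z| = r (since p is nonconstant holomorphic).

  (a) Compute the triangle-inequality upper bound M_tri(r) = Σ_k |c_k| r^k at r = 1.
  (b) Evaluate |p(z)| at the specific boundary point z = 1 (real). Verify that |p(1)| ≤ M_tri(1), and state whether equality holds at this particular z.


Coefficients: c_0 = 4, c_1 = 1, c_2 = -1. Radius r = 1.
Part (a). Triangle bound: M_tri(r) = Σ_k |c_k| r^k
  = |4|·1^0 + |1|·1^1 + |-1|·1^2
  = 4 + 1 + 1 = 6.
This bounds M(r) := max_{|z|=r} |p(z)| from above; equality holds iff all terms c_k z^k can be made to align in phase at a single z on |z|=r.
Part (b). At z = 1 (real, on the circle |z| = r):
  p(1) = (4)·1^0 + (1)·1^1 + (-1)·1^2 = 4.
  |p(1)| = 4.
Check: |p(1)| = 4 ≤ 6 = M_tri(1). ✓ Equality does not hold at z = 1 (the coefficients have mixed signs, so the terms do not all align in phase there).

M_tri(1) = 6; |p(1)| = 4; equality at z=1: no.


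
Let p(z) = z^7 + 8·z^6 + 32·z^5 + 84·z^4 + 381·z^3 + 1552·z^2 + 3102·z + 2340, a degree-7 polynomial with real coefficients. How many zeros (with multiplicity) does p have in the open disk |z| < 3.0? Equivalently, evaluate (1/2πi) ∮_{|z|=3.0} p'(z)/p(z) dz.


The zeros of p are: (2 + 3i), (2 - 3i), -2, (-2 + 1i), (-2 - 1i), (-3 + 3i), (-3 - 3i).
Their magnitudes are: 3.606, 3.606, 2, 2.236, 2.236, 4.243, 4.243.
Zeros with |z| < R = 3.0: -2, (-2 + 1i), (-2 - 1i).
Count = 3.
By the argument principle, (1/2πi) ∮_{|z|=R} p'(z)/p(z) dz equals exactly this count.

Number of zeros inside |z| < 3.0: 3.


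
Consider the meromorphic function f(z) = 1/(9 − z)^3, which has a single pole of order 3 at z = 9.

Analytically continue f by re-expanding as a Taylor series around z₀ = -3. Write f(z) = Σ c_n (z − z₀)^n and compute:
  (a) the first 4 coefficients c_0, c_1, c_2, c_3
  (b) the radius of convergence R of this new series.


Let w = z − z₀, so z = z₀ + w.
Then 9 − z = 9 − (z₀ + w) = (9 − z₀) − w = 12 − w.
f(z) = 1/(12 − w)^3 = (1/(12)^3) · (1 − w/(12))^{−3}.
By the binomial series (1−u)^{−3} = Σ_{n≥0} C(n+2, 2) u^n for |u|<1, with u = w/(12):
  c_n = C(n+2, 2) / (12)^(n+3).
  c_0 = 1/(12)^3 = 1/1728.
  c_1 = 3/(12)^4 = 1/6912.
  c_2 = 6/(12)^5 = 1/41472.
  c_3 = 10/(12)^6 = 5/1492992.
The series is valid for |w/d| < 1, i.e. |z − z₀| < |d|.
Radius of convergence: R = |9 − z₀| = |12| = 12 (distance from z₀ to the singularity z = 9).

c_0 = 1/1728, c_1 = 1/6912, c_2 = 1/41472, c_3 = 5/1492992; R = 12.


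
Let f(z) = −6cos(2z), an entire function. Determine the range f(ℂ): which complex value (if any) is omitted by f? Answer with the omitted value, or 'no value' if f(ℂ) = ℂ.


Little Picard bounds the complement of f(ℂ) to at most one point.
cos is entire and surjective onto ℂ: for every w ∈ ℂ, cos(ζ) = w has a solution ζ ∈ ℂ (e.g., via the complex inverse arccos). With ζ = 2z this gives z = ζ/(2). Then -6·cos(2z) takes every value in -6·ℂ = ℂ, and adding 0 is a bijection of ℂ. So f is surjective and omits no value. (Note: only on the real line is cos bounded by [−1, 1].)

Omitted value: no value.


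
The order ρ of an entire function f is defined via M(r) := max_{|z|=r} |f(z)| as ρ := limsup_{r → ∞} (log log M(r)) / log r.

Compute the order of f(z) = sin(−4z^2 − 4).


Write sin(w) = (e^{iw} ± e^{−iw})/(2 or 2i), so |sin(w)| ≤ e^{|w|}. With w = −4z^2 − 4, |w| ≤ 4r^2 + 4 on |z|=r, giving M(r) ≤ e^{4r^2 + 4} and ρ ≤ 2. For the lower bound, choose z on |z|=r with -4z^2 purely imaginary of modulus 4r^2; then |sin(−4z^2 − 4)| grows like e^{4r^2}/2, so ρ ≥ 2. Hence ρ = 2.
Therefore ρ = 2.

Order ρ = 2.


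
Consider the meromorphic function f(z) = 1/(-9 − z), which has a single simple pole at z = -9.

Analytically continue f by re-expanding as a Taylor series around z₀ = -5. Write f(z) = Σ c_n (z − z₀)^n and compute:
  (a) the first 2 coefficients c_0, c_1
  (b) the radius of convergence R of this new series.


Let w = z − z₀, so z = z₀ + w.
Then -9 − z = -9 − (z₀ + w) = (-9 − z₀) − w = -4 − w.
f(z) = 1/(-4 − w) = (1/(-4)) · 1/(1 − w/(-4)) = Σ_{n≥0} w^n / (-4)^(n+1).
So c_n = 1/(-4)^(n+1):
  c_0 = 1/(-4)^1 = -1/4.
  c_1 = 1/(-4)^2 = 1/16.
The series is valid for |w/d| < 1, i.e. |z − z₀| < |d|.
Radius of convergence: R = |-9 − z₀| = |-4| = 4 (distance from z₀ to the singularity z = -9).

c_0 = -1/4, c_1 = 1/16; R = 4.


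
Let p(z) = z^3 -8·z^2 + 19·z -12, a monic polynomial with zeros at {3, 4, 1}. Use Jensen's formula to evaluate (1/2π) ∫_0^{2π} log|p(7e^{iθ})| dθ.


Zeros: 1, 3, 4; r = 7.
Inside |z| < r: 1, 3, 4. Outside (|z| ≥ r): ∅.
p(0) = -12, so log|p(0)| = log(12) = 2.4849.
Apply Jensen: I(r) = log|p(0)| + Σ_k log(r/|z_k|), summed over zeros inside |z| < r.
  log(r/|z_k|) for z_k = 3: log(7/3) = 0.8473
  log(r/|z_k|) for z_k = 4: log(7/4) = 0.5596
  log(r/|z_k|) for z_k = 1: log(7/1) = 1.9459
Sum over inside zeros: 3.3528.
I(r) = log|p(0)| + (inside sum) = 2.4849 + 3.3528 = 5.8377.
Closed form (all zeros inside, monic): I(r) = n·log(r) = 3·log(7) = 5.8377. ✓

I(r) ≈ 5.8377.


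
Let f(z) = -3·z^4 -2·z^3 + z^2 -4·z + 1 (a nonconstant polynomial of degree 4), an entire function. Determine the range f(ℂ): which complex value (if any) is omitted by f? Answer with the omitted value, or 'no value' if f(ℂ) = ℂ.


Little Picard bounds the complement of f(ℂ) to at most one point.
For every w ∈ ℂ, the equation p(z) − w = 0 is a nonconstant polynomial in z and hence has at least one root by the fundamental theorem of algebra. So p is surjective onto ℂ, omitting no value.

Omitted value: no value.


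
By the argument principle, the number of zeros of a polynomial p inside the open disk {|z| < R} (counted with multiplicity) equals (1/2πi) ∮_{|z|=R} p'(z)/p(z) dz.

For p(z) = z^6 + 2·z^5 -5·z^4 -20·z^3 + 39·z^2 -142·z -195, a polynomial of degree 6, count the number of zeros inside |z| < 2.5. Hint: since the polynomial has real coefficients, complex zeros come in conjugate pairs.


The zeros of p are: (-3 + 2i), (-3 - 2i), (1 + 2i), (1 - 2i), -1, 3.
Their magnitudes are: 3.606, 3.606, 2.236, 2.236, 1, 3.
Zeros with |z| < R = 2.5: (1 + 2i), (1 - 2i), -1.
Count = 3.
By the argument principle, (1/2πi) ∮_{|z|=R} p'(z)/p(z) dz equals exactly this count.

Number of zeros inside |z| < 2.5: 3.


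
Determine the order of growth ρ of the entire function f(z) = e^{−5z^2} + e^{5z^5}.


Each summand is entire of order 2 and 5 respectively (as in the single-exponential case). The order of a sum is at most the max of the orders, so ρ ≤ 5. For the lower bound: on |z|=r choose arg z so that 5z^5 is real positive; then |e^{5z^5}| = e^{5r^5} while |e^{-5z^2}| ≤ e^{5r^2} = o(e^{5r^5}). So |f| ≥ e^{5r^5}(1 − o(1)) and ρ ≥ 5. Hence ρ = max(2, 5) = 5.
Therefore ρ = 5.

Order ρ = 5.


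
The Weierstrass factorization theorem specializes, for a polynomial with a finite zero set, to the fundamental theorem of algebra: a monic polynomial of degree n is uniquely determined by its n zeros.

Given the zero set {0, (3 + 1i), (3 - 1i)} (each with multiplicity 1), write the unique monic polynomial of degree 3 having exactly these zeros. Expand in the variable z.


The polynomial is p(z) = ∏_{α ∈ S} (z − α), where S = {0, (3 + 1i), (3 - 1i)}.
Expanding the product yields: p(z) = z^3 -6·z^2 + 10·z.
Note conjugate pairs combine to real quadratics: (z − (3+1i))(z − (3−1i)) = z² − 6z + 10.
The resulting polynomial has degree 3 and real coefficients as required.

p(z) = z^3 -6·z^2 + 10·z.
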